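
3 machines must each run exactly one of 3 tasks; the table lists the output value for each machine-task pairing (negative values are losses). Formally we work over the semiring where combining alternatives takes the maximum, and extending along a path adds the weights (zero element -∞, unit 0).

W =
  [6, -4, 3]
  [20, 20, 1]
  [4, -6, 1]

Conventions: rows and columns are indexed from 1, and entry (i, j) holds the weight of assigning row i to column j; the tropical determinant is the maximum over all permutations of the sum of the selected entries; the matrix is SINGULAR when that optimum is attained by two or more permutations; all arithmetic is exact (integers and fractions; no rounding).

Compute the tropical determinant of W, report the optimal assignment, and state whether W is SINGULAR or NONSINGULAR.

σ = (1, 2, 3): 6 + 20 + 1 = 27
σ = (1, 3, 2): 6 + 1 + (-6) = 1
σ = (2, 1, 3): (-4) + 20 + 1 = 17
σ = (2, 3, 1): (-4) + 1 + 4 = 1
σ = (3, 1, 2): 3 + 20 + (-6) = 17
σ = (3, 2, 1): 3 + 20 + 4 = 27
Optimal value attained by: σ = (1, 2, 3).
Answer: det⊕(W) = 27; verdict: SINGULAR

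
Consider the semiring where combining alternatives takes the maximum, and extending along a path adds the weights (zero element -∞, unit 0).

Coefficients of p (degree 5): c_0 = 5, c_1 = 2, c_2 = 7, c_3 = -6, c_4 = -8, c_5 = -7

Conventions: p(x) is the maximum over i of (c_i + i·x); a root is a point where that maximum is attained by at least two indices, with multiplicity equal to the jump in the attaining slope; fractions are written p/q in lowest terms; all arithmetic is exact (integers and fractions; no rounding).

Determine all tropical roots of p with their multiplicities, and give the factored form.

hull edge (i=0, c=5) to (i=2, c=7): slope 1, span 2
hull edge (i=2, c=7) to (i=5, c=-7): slope -14/3, span 3
Factored form: p(x) = -7 ⊗ (x ⊕ (-1)) ⊗ (x ⊕ (-1)) ⊗ (x ⊕ 14/3) ⊗ (x ⊕ 14/3) ⊗ (x ⊕ 14/3)
Answer: roots = -1 (mult 2), 14/3 (mult 3)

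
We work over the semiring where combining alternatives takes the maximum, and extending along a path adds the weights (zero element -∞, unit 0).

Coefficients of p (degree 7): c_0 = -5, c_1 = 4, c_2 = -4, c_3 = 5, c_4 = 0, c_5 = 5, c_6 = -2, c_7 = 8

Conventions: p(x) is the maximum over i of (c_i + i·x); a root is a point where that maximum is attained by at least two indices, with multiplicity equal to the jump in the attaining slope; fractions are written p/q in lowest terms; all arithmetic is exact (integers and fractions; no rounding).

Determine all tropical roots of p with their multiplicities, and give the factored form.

hull edge (i=0, c=-5) to (i=1, c=4): slope 9, span 1
hull edge (i=1, c=4) to (i=7, c=8): slope 2/3, span 6
Factored form: p(x) = 8 ⊗ (x ⊕ (-9)) ⊗ (x ⊕ (-2/3)) ⊗ (x ⊕ (-2/3)) ⊗ (x ⊕ (-2/3)) ⊗ (x ⊕ (-2/3)) ⊗ (x ⊕ (-2/3)) ⊗ (x ⊕ (-2/3))
Answer: roots = -9 (mult 1), -2/3 (mult 6)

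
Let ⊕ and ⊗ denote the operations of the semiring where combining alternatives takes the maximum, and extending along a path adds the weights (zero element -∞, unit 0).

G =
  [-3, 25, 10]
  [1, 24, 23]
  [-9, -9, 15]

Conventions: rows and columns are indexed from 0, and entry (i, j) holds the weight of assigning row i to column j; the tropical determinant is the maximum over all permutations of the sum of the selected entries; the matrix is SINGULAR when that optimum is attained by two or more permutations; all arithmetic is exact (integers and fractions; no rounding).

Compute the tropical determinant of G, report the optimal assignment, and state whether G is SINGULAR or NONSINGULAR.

σ = (0, 1, 2): (-3) + 24 + 15 = 36
σ = (0, 2, 1): (-3) + 23 + (-9) = 11
σ = (1, 0, 2): 25 + 1 + 15 = 41
σ = (1, 2, 0): 25 + 23 + (-9) = 39
σ = (2, 0, 1): 10 + 1 + (-9) = 2
σ = (2, 1, 0): 10 + 24 + (-9) = 25
Optimal value attained by: σ = (1, 0, 2).
Answer: det⊕(G) = 41; verdict: NONSINGULAR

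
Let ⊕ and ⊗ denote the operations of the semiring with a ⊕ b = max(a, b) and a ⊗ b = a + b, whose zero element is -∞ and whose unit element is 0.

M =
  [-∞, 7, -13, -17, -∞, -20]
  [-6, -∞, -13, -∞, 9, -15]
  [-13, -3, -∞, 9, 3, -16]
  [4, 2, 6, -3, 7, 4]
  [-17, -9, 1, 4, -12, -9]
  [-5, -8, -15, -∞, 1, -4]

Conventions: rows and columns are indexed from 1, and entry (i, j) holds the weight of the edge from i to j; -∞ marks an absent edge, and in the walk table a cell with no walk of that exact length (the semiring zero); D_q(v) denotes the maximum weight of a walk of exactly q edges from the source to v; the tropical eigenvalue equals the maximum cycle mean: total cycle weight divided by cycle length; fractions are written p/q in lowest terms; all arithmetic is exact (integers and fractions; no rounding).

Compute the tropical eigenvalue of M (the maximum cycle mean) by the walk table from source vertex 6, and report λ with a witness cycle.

q=0: [-∞, -∞, -∞, -∞, -∞, 0]
q=1: [-5, -8, -15, -∞, 1, -4]
q=2: [-9, 2, 2, 5, 1, -8]
q=3: [9, 7, 11, 11, 12, 9]
q=4: [15, 16, 17, 20, 18, 15]
q=5: [24, 22, 26, 26, 27, 24]
q=6: [30, 31, 32, 35, 33, 30]
Optimal cycle mean attained by: cycle 3->4->3, total 9 + 6, length 2.
Answer: λ = 15/2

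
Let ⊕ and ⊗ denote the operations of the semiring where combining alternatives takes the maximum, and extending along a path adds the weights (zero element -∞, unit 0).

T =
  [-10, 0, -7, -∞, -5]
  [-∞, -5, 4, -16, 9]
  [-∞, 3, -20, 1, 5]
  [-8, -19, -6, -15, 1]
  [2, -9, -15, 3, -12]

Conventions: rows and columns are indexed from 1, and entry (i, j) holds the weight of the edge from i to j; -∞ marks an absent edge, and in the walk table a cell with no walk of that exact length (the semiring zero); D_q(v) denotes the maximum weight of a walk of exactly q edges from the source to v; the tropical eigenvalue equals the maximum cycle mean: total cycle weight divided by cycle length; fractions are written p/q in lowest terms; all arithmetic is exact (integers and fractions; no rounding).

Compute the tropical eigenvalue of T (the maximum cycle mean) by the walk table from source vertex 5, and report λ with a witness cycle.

q=0: [-∞, -∞, -∞, -∞, 0]
q=1: [2, -9, -15, 3, -12]
q=2: [-5, 2, -3, -9, 4]
q=3: [6, 0, 6, 7, 11]
q=4: [13, 9, 4, 14, 11]
q=5: [13, 13, 13, 14, 18]
Optimal cycle mean attained by: cycle 1->2->5->1, total 0 + 9 + 2, length 3.
Answer: λ = 11/3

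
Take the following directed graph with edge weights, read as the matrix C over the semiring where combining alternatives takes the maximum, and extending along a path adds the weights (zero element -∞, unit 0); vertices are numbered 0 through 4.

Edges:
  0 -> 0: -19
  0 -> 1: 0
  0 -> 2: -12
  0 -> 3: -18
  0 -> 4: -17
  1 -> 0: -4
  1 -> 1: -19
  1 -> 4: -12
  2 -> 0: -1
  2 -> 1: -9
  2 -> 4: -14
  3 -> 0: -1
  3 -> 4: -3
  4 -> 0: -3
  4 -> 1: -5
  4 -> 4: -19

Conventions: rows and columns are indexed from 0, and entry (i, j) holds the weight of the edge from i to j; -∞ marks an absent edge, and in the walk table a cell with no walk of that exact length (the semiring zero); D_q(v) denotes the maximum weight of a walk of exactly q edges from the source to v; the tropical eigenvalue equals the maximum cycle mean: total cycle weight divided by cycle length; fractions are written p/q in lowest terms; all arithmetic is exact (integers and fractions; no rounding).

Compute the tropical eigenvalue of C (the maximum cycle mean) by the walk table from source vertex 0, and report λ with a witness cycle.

q=0: [0, -∞, -∞, -∞, -∞]
q=1: [-19, 0, -12, -18, -17]
q=2: [-4, -19, -31, -37, -12]
q=3: [-15, -4, -16, -22, -21]
q=4: [-8, -15, -27, -33, -16]
q=5: [-19, -8, -20, -26, -25]
Optimal cycle mean attained by: cycle 0->1->0, total 0 + (-4), length 2.
Answer: λ = -2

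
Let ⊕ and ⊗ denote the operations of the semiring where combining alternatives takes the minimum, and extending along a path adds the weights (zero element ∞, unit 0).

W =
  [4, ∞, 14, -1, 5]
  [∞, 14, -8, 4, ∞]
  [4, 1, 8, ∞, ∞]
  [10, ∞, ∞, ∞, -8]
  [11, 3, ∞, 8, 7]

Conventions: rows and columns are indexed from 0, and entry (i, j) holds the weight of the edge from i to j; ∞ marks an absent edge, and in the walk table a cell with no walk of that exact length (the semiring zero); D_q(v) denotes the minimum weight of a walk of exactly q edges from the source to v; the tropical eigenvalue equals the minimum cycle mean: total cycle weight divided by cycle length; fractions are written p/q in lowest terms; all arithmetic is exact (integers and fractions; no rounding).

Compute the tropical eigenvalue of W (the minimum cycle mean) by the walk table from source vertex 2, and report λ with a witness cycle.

q=0: [∞, ∞, 0, ∞, ∞]
q=1: [4, 1, 8, ∞, ∞]
q=2: [8, 9, -7, 3, 9]
q=3: [-3, -6, 1, 7, -5]
q=4: [1, -2, -14, -4, -1]
q=5: [-10, -13, -10, 0, -12]
Optimal cycle mean attained by: cycle 1->2->1, total (-8) + 1, length 2.
Answer: λ = -7/2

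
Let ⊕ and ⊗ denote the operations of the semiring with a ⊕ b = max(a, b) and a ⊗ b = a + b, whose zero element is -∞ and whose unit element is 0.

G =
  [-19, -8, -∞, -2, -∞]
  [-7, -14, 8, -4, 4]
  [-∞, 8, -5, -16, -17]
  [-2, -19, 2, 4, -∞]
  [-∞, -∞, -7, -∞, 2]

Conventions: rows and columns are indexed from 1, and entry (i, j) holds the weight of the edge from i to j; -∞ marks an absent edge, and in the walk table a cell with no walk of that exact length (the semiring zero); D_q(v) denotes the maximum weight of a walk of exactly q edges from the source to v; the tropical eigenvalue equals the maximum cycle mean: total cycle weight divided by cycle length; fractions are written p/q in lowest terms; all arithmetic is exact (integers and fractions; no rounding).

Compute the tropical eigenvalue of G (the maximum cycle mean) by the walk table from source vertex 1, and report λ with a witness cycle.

q=0: [0, -∞, -∞, -∞, -∞]
q=1: [-19, -8, -∞, -2, -∞]
q=2: [-4, -21, 0, 2, -4]
q=3: [0, 8, 4, 6, -2]
q=4: [4, 12, 16, 10, 12]
q=5: [8, 24, 20, 14, 16]
Optimal cycle mean attained by: cycle 2->3->2, total 8 + 8, length 2.
Answer: λ = 8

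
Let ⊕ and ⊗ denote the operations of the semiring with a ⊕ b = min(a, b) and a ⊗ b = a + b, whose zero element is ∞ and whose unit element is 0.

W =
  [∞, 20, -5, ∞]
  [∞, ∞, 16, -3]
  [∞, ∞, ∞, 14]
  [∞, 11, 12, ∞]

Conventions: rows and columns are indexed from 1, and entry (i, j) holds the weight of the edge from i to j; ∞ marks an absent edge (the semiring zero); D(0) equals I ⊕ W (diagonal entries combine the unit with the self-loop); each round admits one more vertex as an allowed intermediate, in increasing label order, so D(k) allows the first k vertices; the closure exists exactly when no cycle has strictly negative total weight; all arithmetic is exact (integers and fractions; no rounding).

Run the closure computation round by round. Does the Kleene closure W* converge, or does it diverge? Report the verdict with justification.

D(0):
  [0, 20, -5, ∞]
  [∞, 0, 16, -3]
  [∞, ∞, 0, 14]
  [∞, 11, 12, 0]
D(1):
  [0, 20, -5, ∞]
  [∞, 0, 16, -3]
  [∞, ∞, 0, 14]
  [∞, 11, 12, 0]
D(2):
  [0, 20, -5, 17]
  [∞, 0, 16, -3]
  [∞, ∞, 0, 14]
  [∞, 11, 12, 0]
D(3):
  [0, 20, -5, 9]
  [∞, 0, 16, -3]
  [∞, ∞, 0, 14]
  [∞, 11, 12, 0]
D(4):
  [0, 20, -5, 9]
  [∞, 0, 9, -3]
  [∞, 25, 0, 14]
  [∞, 11, 12, 0]
Key observation: every diagonal entry stays at the unit through all rounds, so no improving cycle exists.
Answer: CONVERGES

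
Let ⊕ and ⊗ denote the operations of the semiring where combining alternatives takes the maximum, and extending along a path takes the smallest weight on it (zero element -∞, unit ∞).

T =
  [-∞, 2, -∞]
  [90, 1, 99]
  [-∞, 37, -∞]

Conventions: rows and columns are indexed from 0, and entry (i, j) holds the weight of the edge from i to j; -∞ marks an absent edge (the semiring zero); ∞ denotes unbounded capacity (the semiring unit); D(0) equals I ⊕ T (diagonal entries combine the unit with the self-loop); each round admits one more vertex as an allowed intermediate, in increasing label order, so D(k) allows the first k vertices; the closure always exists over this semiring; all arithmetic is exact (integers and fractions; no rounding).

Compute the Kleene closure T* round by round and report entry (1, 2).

D(0):
  [∞, 2, -∞]
  [90, ∞, 99]
  [-∞, 37, ∞]
D(1):
  [∞, 2, -∞]
  [90, ∞, 99]
  [-∞, 37, ∞]
D(2):
  [∞, 2, 2]
  [90, ∞, 99]
  [37, 37, ∞]
D(3):
  [∞, 2, 2]
  [90, ∞, 99]
  [37, 37, ∞]
Answer: T*[1][2] = 99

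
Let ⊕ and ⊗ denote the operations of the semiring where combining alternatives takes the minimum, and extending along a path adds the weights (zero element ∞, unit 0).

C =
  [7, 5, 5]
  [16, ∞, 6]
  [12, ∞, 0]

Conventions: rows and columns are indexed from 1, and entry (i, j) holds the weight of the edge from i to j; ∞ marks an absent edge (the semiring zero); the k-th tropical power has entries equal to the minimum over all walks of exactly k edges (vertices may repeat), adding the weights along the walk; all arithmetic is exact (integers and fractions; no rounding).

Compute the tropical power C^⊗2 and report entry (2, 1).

C^⊗2:
  [14, 12, 5]
  [18, 21, 6]
  [12, 17, 0]
Key observation: the optimum is the walk 2->3->1, with weight 6 + 12 = 18.
Optimal value attained by: walk 2->3->1.
Answer: (C^⊗2)[2][1] = 18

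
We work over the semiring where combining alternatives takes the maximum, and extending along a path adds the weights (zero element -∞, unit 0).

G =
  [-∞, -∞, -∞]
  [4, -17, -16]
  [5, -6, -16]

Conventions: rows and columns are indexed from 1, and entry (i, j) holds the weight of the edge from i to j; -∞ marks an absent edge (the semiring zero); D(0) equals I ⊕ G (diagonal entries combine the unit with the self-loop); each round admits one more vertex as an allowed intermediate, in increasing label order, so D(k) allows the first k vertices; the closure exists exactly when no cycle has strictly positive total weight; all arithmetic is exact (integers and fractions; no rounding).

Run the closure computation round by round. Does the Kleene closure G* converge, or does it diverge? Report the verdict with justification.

D(0):
  [0, -∞, -∞]
  [4, 0, -16]
  [5, -6, 0]
D(1):
  [0, -∞, -∞]
  [4, 0, -16]
  [5, -6, 0]
D(2):
  [0, -∞, -∞]
  [4, 0, -16]
  [5, -6, 0]
D(3):
  [0, -∞, -∞]
  [4, 0, -16]
  [5, -6, 0]
Key observation: every diagonal entry stays at the unit through all rounds, so no improving cycle exists.
Answer: CONVERGES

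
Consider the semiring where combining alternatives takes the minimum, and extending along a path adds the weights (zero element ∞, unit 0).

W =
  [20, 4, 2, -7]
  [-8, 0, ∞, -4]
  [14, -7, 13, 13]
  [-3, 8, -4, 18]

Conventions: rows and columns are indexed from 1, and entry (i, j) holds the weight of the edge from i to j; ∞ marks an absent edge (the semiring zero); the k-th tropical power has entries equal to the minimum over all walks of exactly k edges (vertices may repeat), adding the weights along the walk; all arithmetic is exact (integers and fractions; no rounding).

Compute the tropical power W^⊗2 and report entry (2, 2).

W^⊗2:
  [-10, -5, -11, 0]
  [-8, -4, -8, -15]
  [-15, -7, 9, -11]
  [0, -11, -1, -10]
Key observation: the optimum is the walk 2->1->2, with weight (-8) + 4 = -4.
Optimal value attained by: walk 2->1->2.
Answer: (W^⊗2)[2][2] = -4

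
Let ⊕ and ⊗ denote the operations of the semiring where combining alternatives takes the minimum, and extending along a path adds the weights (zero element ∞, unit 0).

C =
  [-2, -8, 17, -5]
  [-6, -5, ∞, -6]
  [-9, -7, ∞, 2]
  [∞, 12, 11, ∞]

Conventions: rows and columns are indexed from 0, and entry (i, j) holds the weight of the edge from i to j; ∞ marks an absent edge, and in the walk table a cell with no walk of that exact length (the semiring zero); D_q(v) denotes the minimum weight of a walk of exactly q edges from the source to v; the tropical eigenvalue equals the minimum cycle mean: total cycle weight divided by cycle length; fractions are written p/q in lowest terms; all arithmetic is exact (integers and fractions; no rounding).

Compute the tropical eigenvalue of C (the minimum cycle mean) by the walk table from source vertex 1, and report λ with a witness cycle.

q=0: [∞, 0, ∞, ∞]
q=1: [-6, -5, ∞, -6]
q=2: [-11, -14, 5, -11]
q=3: [-20, -19, 0, -20]
q=4: [-25, -28, -9, -25]
Optimal cycle mean attained by: cycle 0->1->0, total (-8) + (-6), length 2.
Answer: λ = -7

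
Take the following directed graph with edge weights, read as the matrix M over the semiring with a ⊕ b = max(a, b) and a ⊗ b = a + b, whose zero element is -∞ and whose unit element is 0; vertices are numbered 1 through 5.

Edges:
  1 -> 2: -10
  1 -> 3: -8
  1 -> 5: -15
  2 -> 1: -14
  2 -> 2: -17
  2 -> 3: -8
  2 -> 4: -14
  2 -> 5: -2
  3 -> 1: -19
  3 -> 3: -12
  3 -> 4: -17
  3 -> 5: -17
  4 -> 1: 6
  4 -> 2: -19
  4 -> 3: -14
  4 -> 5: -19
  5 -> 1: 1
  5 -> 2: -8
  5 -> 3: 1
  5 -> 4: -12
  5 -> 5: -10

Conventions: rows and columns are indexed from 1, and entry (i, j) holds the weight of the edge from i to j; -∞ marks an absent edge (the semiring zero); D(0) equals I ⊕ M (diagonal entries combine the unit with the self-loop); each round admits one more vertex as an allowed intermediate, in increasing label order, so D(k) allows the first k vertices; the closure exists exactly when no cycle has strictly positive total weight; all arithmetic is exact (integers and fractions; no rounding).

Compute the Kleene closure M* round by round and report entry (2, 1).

D(0):
  [0, -10, -8, -∞, -15]
  [-14, 0, -8, -14, -2]
  [-19, -∞, 0, -17, -17]
  [6, -19, -14, 0, -19]
  [1, -8, 1, -12, 0]
D(1):
  [0, -10, -8, -∞, -15]
  [-14, 0, -8, -14, -2]
  [-19, -29, 0, -17, -17]
  [6, -4, -2, 0, -9]
  [1, -8, 1, -12, 0]
D(2):
  [0, -10, -8, -24, -12]
  [-14, 0, -8, -14, -2]
  [-19, -29, 0, -17, -17]
  [6, -4, -2, 0, -6]
  [1, -8, 1, -12, 0]
D(3):
  [0, -10, -8, -24, -12]
  [-14, 0, -8, -14, -2]
  [-19, -29, 0, -17, -17]
  [6, -4, -2, 0, -6]
  [1, -8, 1, -12, 0]
D(4):
  [0, -10, -8, -24, -12]
  [-8, 0, -8, -14, -2]
  [-11, -21, 0, -17, -17]
  [6, -4, -2, 0, -6]
  [1, -8, 1, -12, 0]
D(5):
  [0, -10, -8, -24, -12]
  [-1, 0, -1, -14, -2]
  [-11, -21, 0, -17, -17]
  [6, -4, -2, 0, -6]
  [1, -8, 1, -12, 0]
Answer: M*[2][1] = -1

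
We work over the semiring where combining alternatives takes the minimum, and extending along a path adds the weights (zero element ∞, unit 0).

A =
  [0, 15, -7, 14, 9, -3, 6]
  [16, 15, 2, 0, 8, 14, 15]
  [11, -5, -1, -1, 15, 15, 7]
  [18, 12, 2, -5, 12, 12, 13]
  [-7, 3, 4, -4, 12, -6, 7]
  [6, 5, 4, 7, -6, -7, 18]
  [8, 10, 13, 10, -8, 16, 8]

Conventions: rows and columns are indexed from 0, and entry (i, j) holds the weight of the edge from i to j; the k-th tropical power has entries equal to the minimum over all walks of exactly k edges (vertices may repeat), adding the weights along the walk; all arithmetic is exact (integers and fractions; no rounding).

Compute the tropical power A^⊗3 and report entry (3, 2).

A^⊗2:
  [0, -12, -8, -8, -9, -10, 0]
  [1, -3, 1, -5, 7, 2, 9]
  [8, -6, -3, -6, -1, 8, 6]
  [5, -3, -3, -10, 5, 5, 8]
  [-7, -1, -14, -9, -12, -13, -1]
  [-13, -3, -3, -10, -13, -14, 1]
  [-15, -5, -4, -12, 0, -14, -1]
A^⊗3:
  [-16, -13, -10, -13, -16, -17, -2]
  [0, -4, -6, -10, -4, -5, 7]
  [-8, -8, -4, -11, -2, -7, 4]
  [-2, -8, -8, -15, -1, -2, 3]
  [-19, -19, -15, -16, -19, -20, -7]
  [-20, -10, -20, -17, -20, -21, -7]
  [-15, -9, -22, -17, -20, -21, -9]
Key observation: the optimum is the walk 3->3->3->2, with weight (-5) + (-5) + 2 = -8.
Optimal value attained by: walk 3->3->3->2.
Answer: (A^⊗3)[3][2] = -8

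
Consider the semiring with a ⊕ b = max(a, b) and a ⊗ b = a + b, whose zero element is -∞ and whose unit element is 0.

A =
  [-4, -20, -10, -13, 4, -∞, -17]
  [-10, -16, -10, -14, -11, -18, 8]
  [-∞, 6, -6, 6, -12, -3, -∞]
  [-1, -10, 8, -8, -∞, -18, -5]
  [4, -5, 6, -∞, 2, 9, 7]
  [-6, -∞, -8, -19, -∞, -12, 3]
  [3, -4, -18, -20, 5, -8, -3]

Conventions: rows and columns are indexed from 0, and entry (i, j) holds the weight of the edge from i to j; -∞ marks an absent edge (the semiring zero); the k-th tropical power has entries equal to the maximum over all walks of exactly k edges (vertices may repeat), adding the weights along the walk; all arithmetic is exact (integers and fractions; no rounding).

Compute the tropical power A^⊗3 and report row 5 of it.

A^⊗2:
  [8, -1, 10, -4, 6, 13, 11]
  [11, 4, -5, -4, 13, 0, 5]
  [5, 0, 14, 0, -5, -3, 14]
  [-2, 14, 2, 14, 3, 5, -2]
  [10, 12, 8, 12, 12, 11, 12]
  [6, -1, -11, -2, 8, -5, 0]
  [9, 0, 11, -10, 7, 14, 12]
A^⊗3:
  [14, 16, 12, 16, 16, 15, 16]
  [17, 8, 19, 1, 15, 22, 20]
  [17, 20, 8, 20, 19, 11, 11]
  [13, 8, 22, 8, 5, 12, 22]
  [16, 14, 20, 14, 17, 21, 20]
  [12, 3, 14, -5, 10, 17, 15]
  [15, 17, 13, 17, 17, 16, 17]
Answer: row 5 of A^⊗3 = [12, 3, 14, -5, 10, 17, 15]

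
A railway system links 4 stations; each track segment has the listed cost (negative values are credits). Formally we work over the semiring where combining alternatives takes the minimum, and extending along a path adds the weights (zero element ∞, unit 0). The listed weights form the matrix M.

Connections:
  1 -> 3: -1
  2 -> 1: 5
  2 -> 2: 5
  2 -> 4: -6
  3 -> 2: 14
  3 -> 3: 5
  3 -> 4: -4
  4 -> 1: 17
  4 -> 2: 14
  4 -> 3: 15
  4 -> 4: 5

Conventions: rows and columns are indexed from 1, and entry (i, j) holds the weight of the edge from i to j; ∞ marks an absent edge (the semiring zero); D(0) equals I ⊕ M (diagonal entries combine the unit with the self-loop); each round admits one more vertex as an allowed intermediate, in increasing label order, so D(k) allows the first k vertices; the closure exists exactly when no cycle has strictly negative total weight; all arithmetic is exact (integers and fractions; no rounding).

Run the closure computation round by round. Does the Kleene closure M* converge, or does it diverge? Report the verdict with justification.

D(0):
  [0, ∞, -1, ∞]
  [5, 0, ∞, -6]
  [∞, 14, 0, -4]
  [17, 14, 15, 0]
D(1):
  [0, ∞, -1, ∞]
  [5, 0, 4, -6]
  [∞, 14, 0, -4]
  [17, 14, 15, 0]
D(2):
  [0, ∞, -1, ∞]
  [5, 0, 4, -6]
  [19, 14, 0, -4]
  [17, 14, 15, 0]
D(3):
  [0, 13, -1, -5]
  [5, 0, 4, -6]
  [19, 14, 0, -4]
  [17, 14, 15, 0]
D(4):
  [0, 9, -1, -5]
  [5, 0, 4, -6]
  [13, 10, 0, -4]
  [17, 14, 15, 0]
Key observation: every diagonal entry stays at the unit through all rounds, so no improving cycle exists.
Answer: CONVERGES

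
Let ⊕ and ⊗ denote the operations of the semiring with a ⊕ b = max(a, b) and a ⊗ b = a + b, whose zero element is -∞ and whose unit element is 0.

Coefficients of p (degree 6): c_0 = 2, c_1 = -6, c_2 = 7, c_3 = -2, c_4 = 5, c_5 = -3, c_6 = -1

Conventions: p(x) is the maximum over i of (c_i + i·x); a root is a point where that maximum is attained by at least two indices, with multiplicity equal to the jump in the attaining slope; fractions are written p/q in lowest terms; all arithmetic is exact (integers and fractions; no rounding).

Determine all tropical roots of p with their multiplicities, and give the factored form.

hull edge (i=0, c=2) to (i=2, c=7): slope 5/2, span 2
hull edge (i=2, c=7) to (i=4, c=5): slope -1, span 2
hull edge (i=4, c=5) to (i=6, c=-1): slope -3, span 2
Factored form: p(x) = -1 ⊗ (x ⊕ (-5/2)) ⊗ (x ⊕ (-5/2)) ⊗ (x ⊕ 1) ⊗ (x ⊕ 1) ⊗ (x ⊕ 3) ⊗ (x ⊕ 3)
Answer: roots = -5/2 (mult 2), 1 (mult 2), 3 (mult 2)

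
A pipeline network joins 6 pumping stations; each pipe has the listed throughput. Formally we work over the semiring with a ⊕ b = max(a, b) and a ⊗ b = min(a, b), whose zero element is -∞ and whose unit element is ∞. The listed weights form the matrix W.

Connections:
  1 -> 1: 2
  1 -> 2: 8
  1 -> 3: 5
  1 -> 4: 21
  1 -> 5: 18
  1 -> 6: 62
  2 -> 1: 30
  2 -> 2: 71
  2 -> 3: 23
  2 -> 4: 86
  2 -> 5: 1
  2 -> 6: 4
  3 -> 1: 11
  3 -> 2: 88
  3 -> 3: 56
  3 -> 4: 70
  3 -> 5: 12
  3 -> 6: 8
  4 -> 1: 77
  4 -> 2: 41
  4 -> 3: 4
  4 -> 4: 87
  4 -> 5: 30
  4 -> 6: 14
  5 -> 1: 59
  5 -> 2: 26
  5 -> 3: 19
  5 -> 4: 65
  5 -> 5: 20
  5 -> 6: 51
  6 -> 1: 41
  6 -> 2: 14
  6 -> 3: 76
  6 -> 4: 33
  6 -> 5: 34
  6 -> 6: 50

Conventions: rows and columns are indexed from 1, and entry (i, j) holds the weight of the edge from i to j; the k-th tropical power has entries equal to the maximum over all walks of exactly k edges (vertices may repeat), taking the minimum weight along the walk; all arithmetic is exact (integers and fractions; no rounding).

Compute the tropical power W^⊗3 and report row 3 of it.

W^⊗2:
  [41, 21, 62, 33, 34, 50]
  [77, 71, 23, 86, 30, 30]
  [70, 71, 56, 86, 30, 14]
  [77, 41, 23, 87, 30, 62]
  [65, 41, 51, 65, 34, 59]
  [41, 76, 56, 70, 34, 50]
W^⊗3:
  [41, 62, 56, 62, 34, 50]
  [77, 71, 30, 86, 30, 62]
  [77, 71, 56, 86, 30, 62]
  [77, 41, 62, 87, 34, 62]
  [65, 51, 59, 65, 34, 62]
  [70, 71, 56, 76, 34, 50]
Answer: row 3 of W^⊗3 = [77, 71, 56, 86, 30, 62]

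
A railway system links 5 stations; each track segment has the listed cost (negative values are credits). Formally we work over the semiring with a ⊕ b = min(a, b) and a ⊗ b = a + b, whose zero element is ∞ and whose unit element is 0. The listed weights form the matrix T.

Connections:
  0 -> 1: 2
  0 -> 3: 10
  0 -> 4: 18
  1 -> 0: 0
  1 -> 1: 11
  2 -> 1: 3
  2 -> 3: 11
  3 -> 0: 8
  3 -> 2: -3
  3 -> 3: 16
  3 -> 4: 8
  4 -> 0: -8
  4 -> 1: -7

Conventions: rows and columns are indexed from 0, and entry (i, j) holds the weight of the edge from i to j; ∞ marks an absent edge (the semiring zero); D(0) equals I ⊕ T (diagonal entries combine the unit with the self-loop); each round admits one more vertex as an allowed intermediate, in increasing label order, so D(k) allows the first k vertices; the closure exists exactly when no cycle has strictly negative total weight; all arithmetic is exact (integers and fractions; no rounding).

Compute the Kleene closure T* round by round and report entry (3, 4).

D(0):
  [0, 2, ∞, 10, 18]
  [0, 0, ∞, ∞, ∞]
  [∞, 3, 0, 11, ∞]
  [8, ∞, -3, 0, 8]
  [-8, -7, ∞, ∞, 0]
D(1):
  [0, 2, ∞, 10, 18]
  [0, 0, ∞, 10, 18]
  [∞, 3, 0, 11, ∞]
  [8, 10, -3, 0, 8]
  [-8, -7, ∞, 2, 0]
D(2):
  [0, 2, ∞, 10, 18]
  [0, 0, ∞, 10, 18]
  [3, 3, 0, 11, 21]
  [8, 10, -3, 0, 8]
  [-8, -7, ∞, 2, 0]
D(3):
  [0, 2, ∞, 10, 18]
  [0, 0, ∞, 10, 18]
  [3, 3, 0, 11, 21]
  [0, 0, -3, 0, 8]
  [-8, -7, ∞, 2, 0]
D(4):
  [0, 2, 7, 10, 18]
  [0, 0, 7, 10, 18]
  [3, 3, 0, 11, 19]
  [0, 0, -3, 0, 8]
  [-8, -7, -1, 2, 0]
D(5):
  [0, 2, 7, 10, 18]
  [0, 0, 7, 10, 18]
  [3, 3, 0, 11, 19]
  [0, 0, -3, 0, 8]
  [-8, -7, -1, 2, 0]
Answer: T*[3][4] = 8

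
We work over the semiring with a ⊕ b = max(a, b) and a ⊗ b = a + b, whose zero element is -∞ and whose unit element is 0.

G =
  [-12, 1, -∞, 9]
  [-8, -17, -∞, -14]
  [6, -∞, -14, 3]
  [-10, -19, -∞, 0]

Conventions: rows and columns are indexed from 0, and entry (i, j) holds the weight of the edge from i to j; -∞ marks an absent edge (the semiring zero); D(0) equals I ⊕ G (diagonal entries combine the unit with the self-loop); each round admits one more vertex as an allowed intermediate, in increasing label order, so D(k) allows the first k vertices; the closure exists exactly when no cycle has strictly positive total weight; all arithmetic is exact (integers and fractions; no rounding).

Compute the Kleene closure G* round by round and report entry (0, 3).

D(0):
  [0, 1, -∞, 9]
  [-8, 0, -∞, -14]
  [6, -∞, 0, 3]
  [-10, -19, -∞, 0]
D(1):
  [0, 1, -∞, 9]
  [-8, 0, -∞, 1]
  [6, 7, 0, 15]
  [-10, -9, -∞, 0]
D(2):
  [0, 1, -∞, 9]
  [-8, 0, -∞, 1]
  [6, 7, 0, 15]
  [-10, -9, -∞, 0]
D(3):
  [0, 1, -∞, 9]
  [-8, 0, -∞, 1]
  [6, 7, 0, 15]
  [-10, -9, -∞, 0]
D(4):
  [0, 1, -∞, 9]
  [-8, 0, -∞, 1]
  [6, 7, 0, 15]
  [-10, -9, -∞, 0]
Answer: G*[0][3] = 9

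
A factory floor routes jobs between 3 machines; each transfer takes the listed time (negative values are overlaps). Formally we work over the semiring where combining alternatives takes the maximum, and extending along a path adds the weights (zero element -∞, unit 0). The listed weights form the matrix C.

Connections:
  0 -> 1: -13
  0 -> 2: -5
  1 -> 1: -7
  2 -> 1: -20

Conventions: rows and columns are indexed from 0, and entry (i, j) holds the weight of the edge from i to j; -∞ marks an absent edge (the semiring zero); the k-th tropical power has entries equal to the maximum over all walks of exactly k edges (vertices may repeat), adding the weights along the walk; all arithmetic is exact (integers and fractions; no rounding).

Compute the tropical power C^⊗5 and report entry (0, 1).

C^⊗2:
  [-∞, -20, -∞]
  [-∞, -14, -∞]
  [-∞, -27, -∞]
C^⊗3:
  [-∞, -27, -∞]
  [-∞, -21, -∞]
  [-∞, -34, -∞]
C^⊗4:
  [-∞, -34, -∞]
  [-∞, -28, -∞]
  [-∞, -41, -∞]
C^⊗5:
  [-∞, -41, -∞]
  [-∞, -35, -∞]
  [-∞, -48, -∞]
Key observation: the optimum is the walk 0->1->1->1->1->1, with weight (-13) + (-7) + (-7) + (-7) + (-7) = -41.
Optimal value attained by: walk 0->1->1->1->1->1.
Answer: (C^⊗5)[0][1] = -41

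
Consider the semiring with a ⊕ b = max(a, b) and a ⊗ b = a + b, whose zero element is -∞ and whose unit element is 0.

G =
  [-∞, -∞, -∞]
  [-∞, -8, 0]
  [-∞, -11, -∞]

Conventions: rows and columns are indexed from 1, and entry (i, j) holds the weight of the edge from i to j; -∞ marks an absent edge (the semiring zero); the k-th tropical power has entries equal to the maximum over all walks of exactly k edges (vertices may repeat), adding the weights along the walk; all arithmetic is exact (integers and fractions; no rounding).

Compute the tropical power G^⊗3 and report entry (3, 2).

G^⊗2:
  [-∞, -∞, -∞]
  [-∞, -11, -8]
  [-∞, -19, -11]
G^⊗3:
  [-∞, -∞, -∞]
  [-∞, -19, -11]
  [-∞, -22, -19]
Key observation: the optimum is the walk 3->2->3->2, with weight (-11) + 0 + (-11) = -22.
Optimal value attained by: walk 3->2->3->2.
Answer: (G^⊗3)[3][2] = -22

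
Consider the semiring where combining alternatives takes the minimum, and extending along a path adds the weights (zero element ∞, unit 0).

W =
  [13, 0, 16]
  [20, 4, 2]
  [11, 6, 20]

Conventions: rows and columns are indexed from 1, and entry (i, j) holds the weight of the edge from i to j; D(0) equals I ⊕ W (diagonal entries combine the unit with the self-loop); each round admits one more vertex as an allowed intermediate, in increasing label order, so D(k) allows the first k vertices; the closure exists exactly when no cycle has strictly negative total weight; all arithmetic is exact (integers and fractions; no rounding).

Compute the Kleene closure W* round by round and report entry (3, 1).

D(0):
  [0, 0, 16]
  [20, 0, 2]
  [11, 6, 0]
D(1):
  [0, 0, 16]
  [20, 0, 2]
  [11, 6, 0]
D(2):
  [0, 0, 2]
  [20, 0, 2]
  [11, 6, 0]
D(3):
  [0, 0, 2]
  [13, 0, 2]
  [11, 6, 0]
Answer: W*[3][1] = 11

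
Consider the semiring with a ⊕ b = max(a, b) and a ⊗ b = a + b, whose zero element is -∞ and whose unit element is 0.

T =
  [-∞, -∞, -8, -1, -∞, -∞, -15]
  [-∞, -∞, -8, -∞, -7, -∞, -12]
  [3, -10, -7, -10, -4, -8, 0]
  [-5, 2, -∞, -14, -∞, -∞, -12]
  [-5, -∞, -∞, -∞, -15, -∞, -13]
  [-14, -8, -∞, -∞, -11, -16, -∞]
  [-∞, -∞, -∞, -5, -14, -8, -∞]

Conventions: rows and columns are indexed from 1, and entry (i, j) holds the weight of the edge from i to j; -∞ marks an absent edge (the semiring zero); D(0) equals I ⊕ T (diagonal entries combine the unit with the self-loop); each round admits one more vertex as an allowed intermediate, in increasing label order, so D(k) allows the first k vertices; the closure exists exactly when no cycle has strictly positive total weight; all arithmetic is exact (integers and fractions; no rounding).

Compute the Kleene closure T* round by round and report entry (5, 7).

D(0):
  [0, -∞, -8, -1, -∞, -∞, -15]
  [-∞, 0, -8, -∞, -7, -∞, -12]
  [3, -10, 0, -10, -4, -8, 0]
  [-5, 2, -∞, 0, -∞, -∞, -12]
  [-5, -∞, -∞, -∞, 0, -∞, -13]
  [-14, -8, -∞, -∞, -11, 0, -∞]
  [-∞, -∞, -∞, -5, -14, -8, 0]
D(1):
  [0, -∞, -8, -1, -∞, -∞, -15]
  [-∞, 0, -8, -∞, -7, -∞, -12]
  [3, -10, 0, 2, -4, -8, 0]
  [-5, 2, -13, 0, -∞, -∞, -12]
  [-5, -∞, -13, -6, 0, -∞, -13]
  [-14, -8, -22, -15, -11, 0, -29]
  [-∞, -∞, -∞, -5, -14, -8, 0]
D(2):
  [0, -∞, -8, -1, -∞, -∞, -15]
  [-∞, 0, -8, -∞, -7, -∞, -12]
  [3, -10, 0, 2, -4, -8, 0]
  [-5, 2, -6, 0, -5, -∞, -10]
  [-5, -∞, -13, -6, 0, -∞, -13]
  [-14, -8, -16, -15, -11, 0, -20]
  [-∞, -∞, -∞, -5, -14, -8, 0]
D(3):
  [0, -18, -8, -1, -12, -16, -8]
  [-5, 0, -8, -6, -7, -16, -8]
  [3, -10, 0, 2, -4, -8, 0]
  [-3, 2, -6, 0, -5, -14, -6]
  [-5, -23, -13, -6, 0, -21, -13]
  [-13, -8, -16, -14, -11, 0, -16]
  [-∞, -∞, -∞, -5, -14, -8, 0]
D(4):
  [0, 1, -7, -1, -6, -15, -7]
  [-5, 0, -8, -6, -7, -16, -8]
  [3, 4, 0, 2, -3, -8, 0]
  [-3, 2, -6, 0, -5, -14, -6]
  [-5, -4, -12, -6, 0, -20, -12]
  [-13, -8, -16, -14, -11, 0, -16]
  [-8, -3, -11, -5, -10, -8, 0]
D(5):
  [0, 1, -7, -1, -6, -15, -7]
  [-5, 0, -8, -6, -7, -16, -8]
  [3, 4, 0, 2, -3, -8, 0]
  [-3, 2, -6, 0, -5, -14, -6]
  [-5, -4, -12, -6, 0, -20, -12]
  [-13, -8, -16, -14, -11, 0, -16]
  [-8, -3, -11, -5, -10, -8, 0]
D(6):
  [0, 1, -7, -1, -6, -15, -7]
  [-5, 0, -8, -6, -7, -16, -8]
  [3, 4, 0, 2, -3, -8, 0]
  [-3, 2, -6, 0, -5, -14, -6]
  [-5, -4, -12, -6, 0, -20, -12]
  [-13, -8, -16, -14, -11, 0, -16]
  [-8, -3, -11, -5, -10, -8, 0]
D(7):
  [0, 1, -7, -1, -6, -15, -7]
  [-5, 0, -8, -6, -7, -16, -8]
  [3, 4, 0, 2, -3, -8, 0]
  [-3, 2, -6, 0, -5, -14, -6]
  [-5, -4, -12, -6, 0, -20, -12]
  [-13, -8, -16, -14, -11, 0, -16]
  [-8, -3, -11, -5, -10, -8, 0]
Answer: T*[5][7] = -12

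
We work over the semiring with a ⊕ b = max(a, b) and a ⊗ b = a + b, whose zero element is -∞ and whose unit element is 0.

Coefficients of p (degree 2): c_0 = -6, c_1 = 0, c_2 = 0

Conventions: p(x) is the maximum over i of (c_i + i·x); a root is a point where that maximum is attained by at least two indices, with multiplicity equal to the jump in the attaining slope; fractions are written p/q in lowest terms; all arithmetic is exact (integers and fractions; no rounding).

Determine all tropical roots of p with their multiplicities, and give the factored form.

hull edge (i=0, c=-6) to (i=1, c=0): slope 6, span 1
hull edge (i=1, c=0) to (i=2, c=0): slope 0, span 1
Factored form: p(x) = 0 ⊗ (x ⊕ (-6)) ⊗ (x ⊕ 0)
Answer: roots = -6 (mult 1), 0 (mult 1)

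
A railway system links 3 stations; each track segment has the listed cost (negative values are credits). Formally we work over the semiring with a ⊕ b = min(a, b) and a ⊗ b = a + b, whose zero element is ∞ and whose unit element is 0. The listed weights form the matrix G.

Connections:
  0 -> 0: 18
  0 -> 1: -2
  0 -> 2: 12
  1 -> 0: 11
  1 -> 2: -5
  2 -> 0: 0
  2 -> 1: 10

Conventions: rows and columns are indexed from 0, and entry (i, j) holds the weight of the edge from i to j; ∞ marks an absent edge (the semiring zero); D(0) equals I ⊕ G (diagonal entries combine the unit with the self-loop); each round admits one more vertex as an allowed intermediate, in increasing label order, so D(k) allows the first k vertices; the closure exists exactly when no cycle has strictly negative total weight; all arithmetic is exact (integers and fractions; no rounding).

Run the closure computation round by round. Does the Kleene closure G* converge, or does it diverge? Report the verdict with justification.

D(0):
  [0, -2, 12]
  [11, 0, -5]
  [0, 10, 0]
D(1):
  [0, -2, 12]
  [11, 0, -5]
  [0, -2, 0]
Detection: at round 2, diagonal entry (2, 2) turns strictly negative.
Key observation: the cycle 2->0->1->2 has total weight 0 + (-2) + (-5), which is strictly negative.
Answer: DIVERGES — negative cycle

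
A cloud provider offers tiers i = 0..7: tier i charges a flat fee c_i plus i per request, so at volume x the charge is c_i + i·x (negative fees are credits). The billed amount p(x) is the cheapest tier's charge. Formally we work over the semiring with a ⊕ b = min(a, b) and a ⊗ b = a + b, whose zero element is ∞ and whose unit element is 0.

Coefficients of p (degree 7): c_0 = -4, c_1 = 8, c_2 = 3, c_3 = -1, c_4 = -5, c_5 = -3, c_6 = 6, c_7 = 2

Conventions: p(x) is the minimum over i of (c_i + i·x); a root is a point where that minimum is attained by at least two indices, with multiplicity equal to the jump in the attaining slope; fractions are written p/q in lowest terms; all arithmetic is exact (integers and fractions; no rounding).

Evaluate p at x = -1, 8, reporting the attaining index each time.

p(-1) = min(-4+0·(-1)=-4, 8+1·(-1)=7, 3+2·(-1)=1, -1+3·(-1)=-4, -5+4·(-1)=-9, -3+5·(-1)=-8, 6+6·(-1)=0, 2+7·(-1)=-5) = -9 (attained by i=4)
p(8) = min(-4+0·8=-4, 8+1·8=16, 3+2·8=19, -1+3·8=23, -5+4·8=27, -3+5·8=37, 6+6·8=54, 2+7·8=58) = -4 (attained by i=0)
Answer: p(-1) = -9; p(8) = -4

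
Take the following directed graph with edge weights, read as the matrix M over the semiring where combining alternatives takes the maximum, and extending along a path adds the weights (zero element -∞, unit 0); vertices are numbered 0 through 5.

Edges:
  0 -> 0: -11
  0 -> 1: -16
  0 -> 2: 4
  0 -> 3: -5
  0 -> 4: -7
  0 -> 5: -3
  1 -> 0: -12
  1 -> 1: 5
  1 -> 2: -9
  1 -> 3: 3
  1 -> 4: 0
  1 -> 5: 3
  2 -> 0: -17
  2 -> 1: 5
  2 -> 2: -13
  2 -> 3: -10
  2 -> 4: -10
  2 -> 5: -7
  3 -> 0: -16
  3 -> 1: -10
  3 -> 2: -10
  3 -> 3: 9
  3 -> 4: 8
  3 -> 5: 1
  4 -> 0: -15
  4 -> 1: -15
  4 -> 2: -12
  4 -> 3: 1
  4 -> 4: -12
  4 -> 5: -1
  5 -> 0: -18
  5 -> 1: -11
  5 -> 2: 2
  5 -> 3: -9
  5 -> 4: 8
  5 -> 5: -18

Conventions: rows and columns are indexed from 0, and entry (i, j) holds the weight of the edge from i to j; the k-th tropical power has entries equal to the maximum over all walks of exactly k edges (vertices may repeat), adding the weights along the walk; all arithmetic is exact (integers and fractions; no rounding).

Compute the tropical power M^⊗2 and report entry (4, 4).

M^⊗2:
  [-13, 9, -1, 4, 5, -3]
  [-7, 10, 5, 12, 11, 8]
  [-7, 10, -4, 8, 5, 8]
  [-7, -1, 3, 18, 17, 10]
  [-15, -7, 1, 10, 9, 2]
  [-7, 7, -4, 9, -1, 7]
Key observation: the optimum is the walk 4->3->4, with weight 1 + 8 = 9.
Optimal value attained by: walk 4->3->4.
Answer: (M^⊗2)[4][4] = 9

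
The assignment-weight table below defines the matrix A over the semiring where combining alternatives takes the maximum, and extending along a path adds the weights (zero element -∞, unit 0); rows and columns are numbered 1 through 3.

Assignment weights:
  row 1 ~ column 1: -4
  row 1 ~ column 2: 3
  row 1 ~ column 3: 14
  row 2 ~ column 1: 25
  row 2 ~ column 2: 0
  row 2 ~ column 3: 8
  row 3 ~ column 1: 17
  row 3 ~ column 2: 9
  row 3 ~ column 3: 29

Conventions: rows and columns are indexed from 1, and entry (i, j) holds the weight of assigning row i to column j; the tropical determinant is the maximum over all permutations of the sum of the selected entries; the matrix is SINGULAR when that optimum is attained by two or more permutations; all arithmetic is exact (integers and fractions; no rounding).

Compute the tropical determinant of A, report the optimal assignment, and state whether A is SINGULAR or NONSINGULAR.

σ = (1, 2, 3): (-4) + 0 + 29 = 25
σ = (1, 3, 2): (-4) + 8 + 9 = 13
σ = (2, 1, 3): 3 + 25 + 29 = 57
σ = (2, 3, 1): 3 + 8 + 17 = 28
σ = (3, 1, 2): 14 + 25 + 9 = 48
σ = (3, 2, 1): 14 + 0 + 17 = 31
Optimal value attained by: σ = (2, 1, 3).
Answer: det⊕(A) = 57; verdict: NONSINGULAR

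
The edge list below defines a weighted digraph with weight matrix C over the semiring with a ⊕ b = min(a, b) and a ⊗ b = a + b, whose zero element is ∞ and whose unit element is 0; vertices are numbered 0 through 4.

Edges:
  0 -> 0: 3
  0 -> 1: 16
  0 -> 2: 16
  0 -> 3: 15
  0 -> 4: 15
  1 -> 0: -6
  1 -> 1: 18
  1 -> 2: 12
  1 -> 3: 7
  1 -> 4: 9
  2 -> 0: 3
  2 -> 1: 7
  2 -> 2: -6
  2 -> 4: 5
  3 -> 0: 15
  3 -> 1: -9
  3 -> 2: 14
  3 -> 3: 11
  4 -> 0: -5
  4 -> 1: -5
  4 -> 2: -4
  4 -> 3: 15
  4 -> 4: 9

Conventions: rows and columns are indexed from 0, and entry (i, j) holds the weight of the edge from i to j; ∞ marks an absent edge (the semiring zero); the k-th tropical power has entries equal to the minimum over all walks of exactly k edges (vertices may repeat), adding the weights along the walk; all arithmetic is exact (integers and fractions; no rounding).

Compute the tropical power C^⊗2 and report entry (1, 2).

C^⊗2:
  [6, 6, 10, 18, 18]
  [-3, -2, 5, 9, 9]
  [-3, 0, -12, 14, -1]
  [-15, 2, 3, -2, 0]
  [-11, 3, -10, 2, 1]
Key observation: the optimum is the walk 1->4->2, with weight 9 + (-4) = 5.
Optimal value attained by: walk 1->4->2.
Answer: (C^⊗2)[1][2] = 5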